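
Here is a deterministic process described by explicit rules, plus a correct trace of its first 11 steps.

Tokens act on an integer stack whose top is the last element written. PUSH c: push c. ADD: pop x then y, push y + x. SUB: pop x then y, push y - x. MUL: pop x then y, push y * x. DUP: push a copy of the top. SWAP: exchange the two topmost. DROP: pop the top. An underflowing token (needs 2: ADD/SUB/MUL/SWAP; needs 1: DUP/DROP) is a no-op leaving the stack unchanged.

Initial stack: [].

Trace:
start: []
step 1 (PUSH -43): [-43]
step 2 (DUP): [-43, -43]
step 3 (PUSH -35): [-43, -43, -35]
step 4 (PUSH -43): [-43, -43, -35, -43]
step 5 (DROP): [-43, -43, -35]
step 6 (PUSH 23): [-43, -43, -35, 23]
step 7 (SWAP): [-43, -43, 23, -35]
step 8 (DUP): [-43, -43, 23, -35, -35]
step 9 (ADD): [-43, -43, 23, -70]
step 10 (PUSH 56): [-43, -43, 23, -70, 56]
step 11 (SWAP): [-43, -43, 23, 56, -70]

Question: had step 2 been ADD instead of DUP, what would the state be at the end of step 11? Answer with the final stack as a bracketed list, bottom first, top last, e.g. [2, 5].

[-43, 23, 56, -70]

(re-executing from step 2 with the substitution; state before step 2: [-43])
step 2 (ADD): [-43]
step 3 (PUSH -35): [-43, -35]
step 4 (PUSH -43): [-43, -35, -43]
step 5 (DROP): [-43, -35]
step 6 (PUSH 23): [-43, -35, 23]
step 7 (SWAP): [-43, 23, -35]
step 8 (DUP): [-43, 23, -35, -35]
step 9 (ADD): [-43, 23, -70]
step 10 (PUSH 56): [-43, 23, -70, 56]
step 11 (SWAP): [-43, 23, 56, -70]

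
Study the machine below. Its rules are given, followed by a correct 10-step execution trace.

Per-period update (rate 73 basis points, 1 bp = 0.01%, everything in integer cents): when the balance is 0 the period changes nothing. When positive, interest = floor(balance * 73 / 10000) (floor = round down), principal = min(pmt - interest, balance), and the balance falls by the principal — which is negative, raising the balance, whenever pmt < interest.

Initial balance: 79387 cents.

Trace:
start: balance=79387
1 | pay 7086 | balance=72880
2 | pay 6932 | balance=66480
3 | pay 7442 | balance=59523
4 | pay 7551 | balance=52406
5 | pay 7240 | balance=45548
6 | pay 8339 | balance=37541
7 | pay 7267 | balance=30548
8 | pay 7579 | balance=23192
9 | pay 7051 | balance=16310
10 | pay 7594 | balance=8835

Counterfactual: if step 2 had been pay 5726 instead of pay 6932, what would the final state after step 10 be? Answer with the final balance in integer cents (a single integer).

10113

(re-executing from step 2 with the substitution; state before step 2: balance=72880)
2 | pay 5726 | balance=67686
3 | pay 7442 | balance=60738
4 | pay 7551 | balance=53630
5 | pay 7240 | balance=46781
6 | pay 8339 | balance=38783
7 | pay 7267 | balance=31799
8 | pay 7579 | balance=24452
9 | pay 7051 | balance=17579
10 | pay 7594 | balance=10113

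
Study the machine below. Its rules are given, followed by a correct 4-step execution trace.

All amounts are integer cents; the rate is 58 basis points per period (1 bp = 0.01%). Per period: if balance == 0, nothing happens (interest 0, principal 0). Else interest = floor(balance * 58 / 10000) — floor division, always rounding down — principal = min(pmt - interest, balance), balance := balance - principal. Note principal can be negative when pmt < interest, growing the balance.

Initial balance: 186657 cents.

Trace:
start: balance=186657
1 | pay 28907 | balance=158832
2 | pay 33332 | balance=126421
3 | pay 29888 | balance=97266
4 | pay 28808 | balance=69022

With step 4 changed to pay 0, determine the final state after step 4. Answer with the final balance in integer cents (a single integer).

97830

(re-executing from step 4 with the substitution; state before step 4: balance=97266)
4 | pay 0 | balance=97830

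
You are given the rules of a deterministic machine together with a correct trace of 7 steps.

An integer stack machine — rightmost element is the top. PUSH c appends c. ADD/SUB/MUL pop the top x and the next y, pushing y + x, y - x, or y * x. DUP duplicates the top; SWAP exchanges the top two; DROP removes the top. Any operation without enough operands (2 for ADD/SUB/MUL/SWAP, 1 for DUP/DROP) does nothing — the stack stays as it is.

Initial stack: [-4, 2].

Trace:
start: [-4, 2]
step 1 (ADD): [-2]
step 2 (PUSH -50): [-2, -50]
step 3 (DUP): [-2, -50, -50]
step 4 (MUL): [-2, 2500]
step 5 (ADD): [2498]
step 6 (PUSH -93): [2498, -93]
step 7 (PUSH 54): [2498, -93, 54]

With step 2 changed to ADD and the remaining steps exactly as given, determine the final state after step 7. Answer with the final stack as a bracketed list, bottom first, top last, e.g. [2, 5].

[4, -93, 54]

(re-executing from step 2 with the substitution; state before step 2: [-2])
step 2 (ADD): [-2]
step 3 (DUP): [-2, -2]
step 4 (MUL): [4]
step 5 (ADD): [4]
step 6 (PUSH -93): [4, -93]
step 7 (PUSH 54): [4, -93, 54]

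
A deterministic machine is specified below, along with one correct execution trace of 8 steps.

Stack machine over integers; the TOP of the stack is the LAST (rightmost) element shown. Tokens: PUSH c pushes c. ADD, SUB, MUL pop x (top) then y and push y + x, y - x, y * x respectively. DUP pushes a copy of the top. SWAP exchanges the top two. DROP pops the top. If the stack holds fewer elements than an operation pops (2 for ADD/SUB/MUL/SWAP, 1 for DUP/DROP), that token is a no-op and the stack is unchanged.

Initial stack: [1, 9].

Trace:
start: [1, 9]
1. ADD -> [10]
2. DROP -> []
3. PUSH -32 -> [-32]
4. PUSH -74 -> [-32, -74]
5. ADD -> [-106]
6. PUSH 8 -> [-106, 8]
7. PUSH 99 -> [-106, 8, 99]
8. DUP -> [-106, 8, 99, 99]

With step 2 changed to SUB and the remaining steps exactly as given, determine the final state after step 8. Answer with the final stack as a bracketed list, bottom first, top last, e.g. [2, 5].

[10, -106, 8, 99, 99]

(re-executing from step 2 with the substitution; state before step 2: [10])
2. SUB -> [10]
3. PUSH -32 -> [10, -32]
4. PUSH -74 -> [10, -32, -74]
5. ADD -> [10, -106]
6. PUSH 8 -> [10, -106, 8]
7. PUSH 99 -> [10, -106, 8, 99]
8. DUP -> [10, -106, 8, 99, 99]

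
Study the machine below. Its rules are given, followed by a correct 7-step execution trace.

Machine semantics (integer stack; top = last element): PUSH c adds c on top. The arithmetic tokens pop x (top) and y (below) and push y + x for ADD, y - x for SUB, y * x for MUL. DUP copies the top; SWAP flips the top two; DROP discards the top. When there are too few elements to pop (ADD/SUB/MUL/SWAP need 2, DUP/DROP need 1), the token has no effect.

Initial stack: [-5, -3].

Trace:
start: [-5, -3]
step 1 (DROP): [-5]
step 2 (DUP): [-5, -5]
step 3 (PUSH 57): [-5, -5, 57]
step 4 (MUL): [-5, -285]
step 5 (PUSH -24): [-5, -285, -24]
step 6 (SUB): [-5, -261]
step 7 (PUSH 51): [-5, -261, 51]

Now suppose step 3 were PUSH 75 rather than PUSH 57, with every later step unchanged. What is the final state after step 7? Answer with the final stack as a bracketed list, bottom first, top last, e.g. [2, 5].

(re-executing from step 3 with the substitution; state before step 3: [-5, -5])
step 3 (PUSH 75): [-5, -5, 75]
step 4 (MUL): [-5, -375]
step 5 (PUSH -24): [-5, -375, -24]
step 6 (SUB): [-5, -351]
step 7 (PUSH 51): [-5, -351, 51]

[-5, -351, 51]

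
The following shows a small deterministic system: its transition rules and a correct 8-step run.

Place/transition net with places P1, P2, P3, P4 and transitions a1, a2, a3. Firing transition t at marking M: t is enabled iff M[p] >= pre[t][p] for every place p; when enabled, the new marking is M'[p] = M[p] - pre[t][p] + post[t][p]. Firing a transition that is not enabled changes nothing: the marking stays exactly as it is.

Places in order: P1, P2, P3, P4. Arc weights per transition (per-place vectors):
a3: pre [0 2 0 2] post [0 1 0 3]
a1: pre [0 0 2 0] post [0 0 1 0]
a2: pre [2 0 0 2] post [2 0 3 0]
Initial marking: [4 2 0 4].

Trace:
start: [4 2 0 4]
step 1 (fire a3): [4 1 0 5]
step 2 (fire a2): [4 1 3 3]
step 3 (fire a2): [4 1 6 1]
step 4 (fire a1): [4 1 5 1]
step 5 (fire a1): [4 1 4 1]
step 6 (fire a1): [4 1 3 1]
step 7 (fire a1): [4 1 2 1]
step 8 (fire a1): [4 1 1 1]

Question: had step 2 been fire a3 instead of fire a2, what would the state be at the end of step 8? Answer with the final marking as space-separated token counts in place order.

(re-executing from step 2 with the substitution; state before step 2: [4 1 0 5])
step 2 (fire a3): [4 1 0 5]
step 3 (fire a2): [4 1 3 3]
step 4 (fire a1): [4 1 2 3]
step 5 (fire a1): [4 1 1 3]
step 6 (fire a1): [4 1 1 3]
step 7 (fire a1): [4 1 1 3]
step 8 (fire a1): [4 1 1 3]

4 1 1 3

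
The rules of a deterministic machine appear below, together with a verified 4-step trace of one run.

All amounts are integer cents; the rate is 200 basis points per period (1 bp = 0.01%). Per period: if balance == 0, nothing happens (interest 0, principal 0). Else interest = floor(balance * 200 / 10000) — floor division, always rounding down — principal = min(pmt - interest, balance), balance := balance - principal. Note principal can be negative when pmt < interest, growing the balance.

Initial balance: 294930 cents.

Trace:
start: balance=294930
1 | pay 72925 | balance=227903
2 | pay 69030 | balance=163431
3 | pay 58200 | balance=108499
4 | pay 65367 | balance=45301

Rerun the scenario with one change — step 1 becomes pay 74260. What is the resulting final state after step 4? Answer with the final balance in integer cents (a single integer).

43885

(re-executing from step 1 with the substitution; state before step 1: balance=294930)
1 | pay 74260 | balance=226568
2 | pay 69030 | balance=162069
3 | pay 58200 | balance=107110
4 | pay 65367 | balance=43885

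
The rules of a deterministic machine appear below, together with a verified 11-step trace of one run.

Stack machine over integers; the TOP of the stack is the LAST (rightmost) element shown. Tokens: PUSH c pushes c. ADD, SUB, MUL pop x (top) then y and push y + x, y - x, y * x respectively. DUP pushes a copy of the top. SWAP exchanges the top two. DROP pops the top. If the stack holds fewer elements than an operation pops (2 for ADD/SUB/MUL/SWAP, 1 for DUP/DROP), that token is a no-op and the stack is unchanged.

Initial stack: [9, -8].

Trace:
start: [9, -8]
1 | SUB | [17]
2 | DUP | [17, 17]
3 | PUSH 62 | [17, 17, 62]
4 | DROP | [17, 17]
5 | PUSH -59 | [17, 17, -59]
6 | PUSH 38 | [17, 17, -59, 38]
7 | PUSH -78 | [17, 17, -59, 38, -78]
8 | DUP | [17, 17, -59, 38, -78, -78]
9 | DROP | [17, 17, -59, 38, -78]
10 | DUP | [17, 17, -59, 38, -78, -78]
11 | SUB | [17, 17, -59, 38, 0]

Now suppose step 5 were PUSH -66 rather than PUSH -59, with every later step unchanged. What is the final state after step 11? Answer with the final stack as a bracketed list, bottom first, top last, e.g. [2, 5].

[17, 17, -66, 38, 0]

(re-executing from step 5 with the substitution; state before step 5: [17, 17])
5 | PUSH -66 | [17, 17, -66]
6 | PUSH 38 | [17, 17, -66, 38]
7 | PUSH -78 | [17, 17, -66, 38, -78]
8 | DUP | [17, 17, -66, 38, -78, -78]
9 | DROP | [17, 17, -66, 38, -78]
10 | DUP | [17, 17, -66, 38, -78, -78]
11 | SUB | [17, 17, -66, 38, 0]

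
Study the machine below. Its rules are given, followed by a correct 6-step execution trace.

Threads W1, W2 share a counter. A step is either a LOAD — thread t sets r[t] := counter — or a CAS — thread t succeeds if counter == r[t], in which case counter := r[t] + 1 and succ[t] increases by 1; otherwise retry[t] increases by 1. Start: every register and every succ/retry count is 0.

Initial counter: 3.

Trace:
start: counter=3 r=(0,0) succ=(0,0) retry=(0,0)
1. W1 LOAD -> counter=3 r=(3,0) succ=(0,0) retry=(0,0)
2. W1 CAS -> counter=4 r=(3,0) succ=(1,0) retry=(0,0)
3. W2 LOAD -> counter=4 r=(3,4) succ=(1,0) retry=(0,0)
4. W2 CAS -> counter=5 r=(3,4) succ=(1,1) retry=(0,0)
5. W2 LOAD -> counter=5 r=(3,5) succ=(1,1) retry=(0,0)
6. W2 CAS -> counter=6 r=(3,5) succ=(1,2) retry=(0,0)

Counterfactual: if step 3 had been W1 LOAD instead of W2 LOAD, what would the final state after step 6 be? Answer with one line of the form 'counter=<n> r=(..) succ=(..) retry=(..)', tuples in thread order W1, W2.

counter=5 r=(4,4) succ=(1,1) retry=(0,1)

(re-executing from step 3 with the substitution; state before step 3: counter=4 r=(3,0) succ=(1,0) retry=(0,0))
3. W1 LOAD -> counter=4 r=(4,0) succ=(1,0) retry=(0,0)
4. W2 CAS -> counter=4 r=(4,0) succ=(1,0) retry=(0,1)
5. W2 LOAD -> counter=4 r=(4,4) succ=(1,0) retry=(0,1)
6. W2 CAS -> counter=5 r=(4,4) succ=(1,1) retry=(0,1)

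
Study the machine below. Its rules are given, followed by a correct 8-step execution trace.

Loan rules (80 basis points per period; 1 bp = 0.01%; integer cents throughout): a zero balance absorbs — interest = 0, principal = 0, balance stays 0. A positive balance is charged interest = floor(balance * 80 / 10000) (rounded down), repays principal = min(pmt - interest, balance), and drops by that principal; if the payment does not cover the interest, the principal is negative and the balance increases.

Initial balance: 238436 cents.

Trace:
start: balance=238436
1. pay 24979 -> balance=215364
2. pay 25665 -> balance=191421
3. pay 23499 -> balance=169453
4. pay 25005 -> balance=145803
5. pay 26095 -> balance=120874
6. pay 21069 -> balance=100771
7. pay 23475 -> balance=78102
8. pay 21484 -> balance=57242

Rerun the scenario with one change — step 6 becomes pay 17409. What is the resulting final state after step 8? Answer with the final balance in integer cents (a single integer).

(re-executing from step 6 with the substitution; state before step 6: balance=120874)
6. pay 17409 -> balance=104431
7. pay 23475 -> balance=81791
8. pay 21484 -> balance=60961

60961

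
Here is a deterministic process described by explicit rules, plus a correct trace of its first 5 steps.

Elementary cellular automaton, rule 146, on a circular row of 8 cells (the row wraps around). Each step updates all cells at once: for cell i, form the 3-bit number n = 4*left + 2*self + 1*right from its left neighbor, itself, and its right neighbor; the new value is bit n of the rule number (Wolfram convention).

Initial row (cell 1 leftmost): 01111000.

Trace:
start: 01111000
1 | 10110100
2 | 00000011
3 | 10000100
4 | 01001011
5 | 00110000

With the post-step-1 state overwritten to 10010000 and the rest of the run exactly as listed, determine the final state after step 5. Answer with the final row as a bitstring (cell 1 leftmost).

state after step 1 := 10010000
2 | 01101001
3 | 00000110
4 | 00001001
5 | 10010110

10010110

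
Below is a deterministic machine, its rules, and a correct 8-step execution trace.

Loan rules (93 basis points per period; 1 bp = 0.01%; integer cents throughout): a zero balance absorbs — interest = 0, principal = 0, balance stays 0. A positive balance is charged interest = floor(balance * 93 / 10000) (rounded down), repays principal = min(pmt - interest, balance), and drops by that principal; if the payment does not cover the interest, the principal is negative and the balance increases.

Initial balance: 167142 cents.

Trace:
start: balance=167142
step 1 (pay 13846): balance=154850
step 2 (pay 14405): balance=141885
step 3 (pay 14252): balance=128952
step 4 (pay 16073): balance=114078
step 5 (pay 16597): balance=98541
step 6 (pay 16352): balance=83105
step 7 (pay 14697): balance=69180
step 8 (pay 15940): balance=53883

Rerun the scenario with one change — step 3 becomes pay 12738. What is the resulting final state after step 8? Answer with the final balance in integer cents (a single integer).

(re-executing from step 3 with the substitution; state before step 3: balance=141885)
step 3 (pay 12738): balance=130466
step 4 (pay 16073): balance=115606
step 5 (pay 16597): balance=100084
step 6 (pay 16352): balance=84662
step 7 (pay 14697): balance=70752
step 8 (pay 15940): balance=55469

55469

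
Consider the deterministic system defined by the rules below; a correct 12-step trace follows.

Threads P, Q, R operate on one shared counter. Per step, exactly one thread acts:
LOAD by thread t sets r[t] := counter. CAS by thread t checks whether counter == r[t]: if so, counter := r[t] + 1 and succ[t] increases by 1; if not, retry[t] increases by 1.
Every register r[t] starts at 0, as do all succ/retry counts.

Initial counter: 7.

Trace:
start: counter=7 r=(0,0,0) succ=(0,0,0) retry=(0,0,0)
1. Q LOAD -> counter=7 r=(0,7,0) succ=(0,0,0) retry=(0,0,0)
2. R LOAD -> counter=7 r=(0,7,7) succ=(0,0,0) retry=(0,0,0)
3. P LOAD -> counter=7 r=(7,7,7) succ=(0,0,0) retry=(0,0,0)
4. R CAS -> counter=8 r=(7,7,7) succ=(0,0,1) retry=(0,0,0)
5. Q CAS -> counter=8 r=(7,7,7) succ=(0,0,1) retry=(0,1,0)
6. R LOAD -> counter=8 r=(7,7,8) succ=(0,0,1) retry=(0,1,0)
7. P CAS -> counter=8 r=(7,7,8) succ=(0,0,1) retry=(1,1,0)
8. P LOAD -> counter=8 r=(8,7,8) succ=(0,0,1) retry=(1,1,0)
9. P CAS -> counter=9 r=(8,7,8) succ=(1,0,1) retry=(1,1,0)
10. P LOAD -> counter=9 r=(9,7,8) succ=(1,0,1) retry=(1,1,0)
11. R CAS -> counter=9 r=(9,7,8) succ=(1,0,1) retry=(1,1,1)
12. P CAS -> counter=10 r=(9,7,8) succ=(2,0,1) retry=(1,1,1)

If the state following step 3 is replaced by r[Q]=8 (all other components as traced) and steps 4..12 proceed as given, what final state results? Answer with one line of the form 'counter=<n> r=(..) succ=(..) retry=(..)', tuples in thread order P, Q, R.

state after step 3 := counter=7 r=(7,8,7) succ=(0,0,0) retry=(0,0,0)
4. R CAS -> counter=8 r=(7,8,7) succ=(0,0,1) retry=(0,0,0)
5. Q CAS -> counter=9 r=(7,8,7) succ=(0,1,1) retry=(0,0,0)
6. R LOAD -> counter=9 r=(7,8,9) succ=(0,1,1) retry=(0,0,0)
7. P CAS -> counter=9 r=(7,8,9) succ=(0,1,1) retry=(1,0,0)
8. P LOAD -> counter=9 r=(9,8,9) succ=(0,1,1) retry=(1,0,0)
9. P CAS -> counter=10 r=(9,8,9) succ=(1,1,1) retry=(1,0,0)
10. P LOAD -> counter=10 r=(10,8,9) succ=(1,1,1) retry=(1,0,0)
11. R CAS -> counter=10 r=(10,8,9) succ=(1,1,1) retry=(1,0,1)
12. P CAS -> counter=11 r=(10,8,9) succ=(2,1,1) retry=(1,0,1)

counter=11 r=(10,8,9) succ=(2,1,1) retry=(1,0,1)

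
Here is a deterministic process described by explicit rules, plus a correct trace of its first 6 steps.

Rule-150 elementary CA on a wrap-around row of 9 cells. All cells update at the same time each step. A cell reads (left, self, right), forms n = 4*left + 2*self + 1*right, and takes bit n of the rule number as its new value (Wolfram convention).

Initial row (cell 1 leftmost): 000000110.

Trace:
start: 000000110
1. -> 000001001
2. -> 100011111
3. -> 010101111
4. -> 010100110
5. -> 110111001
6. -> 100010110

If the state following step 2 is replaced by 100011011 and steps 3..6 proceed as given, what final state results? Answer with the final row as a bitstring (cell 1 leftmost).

state after step 2 := 100011011
3. -> 010100001
4. -> 010110011
5. -> 010001100
6. -> 111010010

111010010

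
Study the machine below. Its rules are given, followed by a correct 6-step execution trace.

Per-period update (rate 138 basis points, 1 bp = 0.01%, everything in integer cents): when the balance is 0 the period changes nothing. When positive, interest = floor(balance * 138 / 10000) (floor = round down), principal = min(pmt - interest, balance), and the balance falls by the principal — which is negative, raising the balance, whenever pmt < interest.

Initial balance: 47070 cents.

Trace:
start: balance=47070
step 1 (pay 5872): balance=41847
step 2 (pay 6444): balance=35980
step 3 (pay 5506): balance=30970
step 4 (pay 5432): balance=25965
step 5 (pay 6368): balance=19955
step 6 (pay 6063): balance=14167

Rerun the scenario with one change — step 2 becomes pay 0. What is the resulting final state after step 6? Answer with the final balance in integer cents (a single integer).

20974

(re-executing from step 2 with the substitution; state before step 2: balance=41847)
step 2 (pay 0): balance=42424
step 3 (pay 5506): balance=37503
step 4 (pay 5432): balance=32588
step 5 (pay 6368): balance=26669
step 6 (pay 6063): balance=20974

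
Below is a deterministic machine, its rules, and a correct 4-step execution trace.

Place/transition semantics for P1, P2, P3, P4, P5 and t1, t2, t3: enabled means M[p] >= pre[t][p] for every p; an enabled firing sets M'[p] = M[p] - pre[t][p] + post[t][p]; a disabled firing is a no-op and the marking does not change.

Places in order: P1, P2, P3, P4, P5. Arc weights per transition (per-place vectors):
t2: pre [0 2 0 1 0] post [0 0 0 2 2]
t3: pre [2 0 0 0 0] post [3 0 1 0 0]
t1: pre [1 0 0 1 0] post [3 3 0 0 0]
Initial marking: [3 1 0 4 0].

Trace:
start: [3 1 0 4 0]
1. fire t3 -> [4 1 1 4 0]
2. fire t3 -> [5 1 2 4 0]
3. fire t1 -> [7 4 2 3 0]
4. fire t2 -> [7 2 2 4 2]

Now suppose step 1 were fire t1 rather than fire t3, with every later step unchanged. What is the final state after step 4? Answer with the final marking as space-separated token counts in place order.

(re-executing from step 1 with the substitution; state before step 1: [3 1 0 4 0])
1. fire t1 -> [5 4 0 3 0]
2. fire t3 -> [6 4 1 3 0]
3. fire t1 -> [8 7 1 2 0]
4. fire t2 -> [8 5 1 3 2]

8 5 1 3 2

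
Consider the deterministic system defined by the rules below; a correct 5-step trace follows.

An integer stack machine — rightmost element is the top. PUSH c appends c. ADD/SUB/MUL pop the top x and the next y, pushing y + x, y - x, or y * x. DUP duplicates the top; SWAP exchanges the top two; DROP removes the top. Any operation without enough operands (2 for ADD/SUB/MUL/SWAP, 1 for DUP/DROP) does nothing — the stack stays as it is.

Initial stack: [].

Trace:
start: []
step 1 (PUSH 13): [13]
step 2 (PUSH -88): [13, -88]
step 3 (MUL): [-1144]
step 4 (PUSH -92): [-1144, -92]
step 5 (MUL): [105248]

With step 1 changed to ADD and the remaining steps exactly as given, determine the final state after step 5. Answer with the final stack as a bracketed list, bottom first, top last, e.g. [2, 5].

(re-executing from step 1 with the substitution; state before step 1: [])
step 1 (ADD): []
step 2 (PUSH -88): [-88]
step 3 (MUL): [-88]
step 4 (PUSH -92): [-88, -92]
step 5 (MUL): [8096]

[8096]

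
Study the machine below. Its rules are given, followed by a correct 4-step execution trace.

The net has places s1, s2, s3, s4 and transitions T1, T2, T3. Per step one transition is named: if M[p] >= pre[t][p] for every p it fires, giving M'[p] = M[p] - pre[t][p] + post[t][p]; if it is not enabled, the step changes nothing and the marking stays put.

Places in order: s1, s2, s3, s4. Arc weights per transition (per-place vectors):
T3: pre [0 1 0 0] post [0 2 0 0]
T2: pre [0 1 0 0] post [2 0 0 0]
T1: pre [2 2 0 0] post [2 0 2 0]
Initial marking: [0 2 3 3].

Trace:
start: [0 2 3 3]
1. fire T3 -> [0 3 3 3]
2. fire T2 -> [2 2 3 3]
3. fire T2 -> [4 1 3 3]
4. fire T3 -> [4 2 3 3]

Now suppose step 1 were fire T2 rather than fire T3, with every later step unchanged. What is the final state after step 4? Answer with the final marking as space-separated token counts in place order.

4 0 3 3

(re-executing from step 1 with the substitution; state before step 1: [0 2 3 3])
1. fire T2 -> [2 1 3 3]
2. fire T2 -> [4 0 3 3]
3. fire T2 -> [4 0 3 3]
4. fire T3 -> [4 0 3 3]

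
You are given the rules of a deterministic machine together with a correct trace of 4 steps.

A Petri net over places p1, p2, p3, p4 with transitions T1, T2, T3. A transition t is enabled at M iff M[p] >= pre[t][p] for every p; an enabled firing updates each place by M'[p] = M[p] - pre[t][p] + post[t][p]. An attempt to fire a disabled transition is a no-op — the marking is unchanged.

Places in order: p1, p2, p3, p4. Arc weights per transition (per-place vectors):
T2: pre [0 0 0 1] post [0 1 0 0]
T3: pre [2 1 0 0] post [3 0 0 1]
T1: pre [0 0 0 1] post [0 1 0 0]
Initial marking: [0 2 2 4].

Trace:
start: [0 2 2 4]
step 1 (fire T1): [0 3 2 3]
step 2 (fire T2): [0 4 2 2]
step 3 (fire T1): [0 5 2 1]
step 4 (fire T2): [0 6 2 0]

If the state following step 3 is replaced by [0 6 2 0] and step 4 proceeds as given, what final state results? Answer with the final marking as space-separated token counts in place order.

state after step 3 := [0 6 2 0]
step 4 (fire T2): [0 6 2 0]

0 6 2 0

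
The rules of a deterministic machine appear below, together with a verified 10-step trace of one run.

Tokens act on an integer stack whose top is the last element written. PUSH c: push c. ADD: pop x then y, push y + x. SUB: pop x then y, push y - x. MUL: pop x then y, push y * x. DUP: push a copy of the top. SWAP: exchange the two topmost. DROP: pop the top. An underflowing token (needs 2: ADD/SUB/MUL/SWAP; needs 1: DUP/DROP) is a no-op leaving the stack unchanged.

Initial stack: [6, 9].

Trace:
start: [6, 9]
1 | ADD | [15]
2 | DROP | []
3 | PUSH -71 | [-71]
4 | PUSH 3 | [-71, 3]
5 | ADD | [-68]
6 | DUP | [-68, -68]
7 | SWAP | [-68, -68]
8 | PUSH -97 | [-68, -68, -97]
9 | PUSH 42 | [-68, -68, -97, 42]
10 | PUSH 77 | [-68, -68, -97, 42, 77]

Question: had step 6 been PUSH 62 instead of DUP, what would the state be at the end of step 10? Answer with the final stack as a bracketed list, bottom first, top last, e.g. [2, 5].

(re-executing from step 6 with the substitution; state before step 6: [-68])
6 | PUSH 62 | [-68, 62]
7 | SWAP | [62, -68]
8 | PUSH -97 | [62, -68, -97]
9 | PUSH 42 | [62, -68, -97, 42]
10 | PUSH 77 | [62, -68, -97, 42, 77]

[62, -68, -97, 42, 77]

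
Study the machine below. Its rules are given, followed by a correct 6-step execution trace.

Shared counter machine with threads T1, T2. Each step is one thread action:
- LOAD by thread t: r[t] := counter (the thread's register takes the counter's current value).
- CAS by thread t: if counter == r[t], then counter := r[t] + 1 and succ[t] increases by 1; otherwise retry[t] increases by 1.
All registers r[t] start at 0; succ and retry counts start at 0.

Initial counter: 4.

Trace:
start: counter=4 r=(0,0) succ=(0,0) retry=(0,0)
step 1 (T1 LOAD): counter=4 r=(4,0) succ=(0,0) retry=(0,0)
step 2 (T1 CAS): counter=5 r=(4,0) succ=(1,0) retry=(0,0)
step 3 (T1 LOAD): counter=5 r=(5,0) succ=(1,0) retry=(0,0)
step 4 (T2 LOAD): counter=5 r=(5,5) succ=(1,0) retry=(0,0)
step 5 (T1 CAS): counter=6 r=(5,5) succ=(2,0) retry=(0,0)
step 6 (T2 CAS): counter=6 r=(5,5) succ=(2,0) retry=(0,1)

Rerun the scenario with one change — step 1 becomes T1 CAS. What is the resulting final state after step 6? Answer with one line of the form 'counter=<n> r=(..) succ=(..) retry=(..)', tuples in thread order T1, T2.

(re-executing from step 1 with the substitution; state before step 1: counter=4 r=(0,0) succ=(0,0) retry=(0,0))
step 1 (T1 CAS): counter=4 r=(0,0) succ=(0,0) retry=(1,0)
step 2 (T1 CAS): counter=4 r=(0,0) succ=(0,0) retry=(2,0)
step 3 (T1 LOAD): counter=4 r=(4,0) succ=(0,0) retry=(2,0)
step 4 (T2 LOAD): counter=4 r=(4,4) succ=(0,0) retry=(2,0)
step 5 (T1 CAS): counter=5 r=(4,4) succ=(1,0) retry=(2,0)
step 6 (T2 CAS): counter=5 r=(4,4) succ=(1,0) retry=(2,1)

counter=5 r=(4,4) succ=(1,0) retry=(2,1)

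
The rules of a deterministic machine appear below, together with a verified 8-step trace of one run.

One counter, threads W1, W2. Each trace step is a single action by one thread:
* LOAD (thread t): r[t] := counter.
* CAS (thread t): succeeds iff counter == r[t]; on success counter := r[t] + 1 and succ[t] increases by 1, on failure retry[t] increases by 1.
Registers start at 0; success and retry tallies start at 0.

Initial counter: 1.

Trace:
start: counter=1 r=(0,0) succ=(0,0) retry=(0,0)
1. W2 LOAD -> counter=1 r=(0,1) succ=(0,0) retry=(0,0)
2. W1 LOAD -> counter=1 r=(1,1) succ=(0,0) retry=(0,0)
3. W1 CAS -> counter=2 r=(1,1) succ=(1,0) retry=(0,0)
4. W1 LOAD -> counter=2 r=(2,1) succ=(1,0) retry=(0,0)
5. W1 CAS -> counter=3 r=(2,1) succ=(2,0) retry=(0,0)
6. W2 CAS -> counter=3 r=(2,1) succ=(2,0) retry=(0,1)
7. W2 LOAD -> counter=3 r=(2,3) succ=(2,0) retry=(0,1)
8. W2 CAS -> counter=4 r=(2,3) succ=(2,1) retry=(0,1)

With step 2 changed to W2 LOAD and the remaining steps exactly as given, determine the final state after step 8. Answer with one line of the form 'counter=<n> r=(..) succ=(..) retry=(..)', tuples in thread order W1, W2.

counter=3 r=(1,2) succ=(1,1) retry=(1,1)

(re-executing from step 2 with the substitution; state before step 2: counter=1 r=(0,1) succ=(0,0) retry=(0,0))
2. W2 LOAD -> counter=1 r=(0,1) succ=(0,0) retry=(0,0)
3. W1 CAS -> counter=1 r=(0,1) succ=(0,0) retry=(1,0)
4. W1 LOAD -> counter=1 r=(1,1) succ=(0,0) retry=(1,0)
5. W1 CAS -> counter=2 r=(1,1) succ=(1,0) retry=(1,0)
6. W2 CAS -> counter=2 r=(1,1) succ=(1,0) retry=(1,1)
7. W2 LOAD -> counter=2 r=(1,2) succ=(1,0) retry=(1,1)
8. W2 CAS -> counter=3 r=(1,2) succ=(1,1) retry=(1,1)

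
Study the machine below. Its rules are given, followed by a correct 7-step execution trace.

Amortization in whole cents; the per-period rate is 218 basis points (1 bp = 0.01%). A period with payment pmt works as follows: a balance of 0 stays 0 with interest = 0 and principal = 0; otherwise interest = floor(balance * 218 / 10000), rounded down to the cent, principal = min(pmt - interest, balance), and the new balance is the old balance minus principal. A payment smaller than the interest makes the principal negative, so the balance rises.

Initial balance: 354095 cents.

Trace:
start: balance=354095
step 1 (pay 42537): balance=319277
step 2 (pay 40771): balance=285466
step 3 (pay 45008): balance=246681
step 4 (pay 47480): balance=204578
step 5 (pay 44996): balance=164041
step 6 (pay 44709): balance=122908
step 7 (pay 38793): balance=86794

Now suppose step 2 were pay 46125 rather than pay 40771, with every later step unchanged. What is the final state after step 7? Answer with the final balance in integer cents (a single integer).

(re-executing from step 2 with the substitution; state before step 2: balance=319277)
step 2 (pay 46125): balance=280112
step 3 (pay 45008): balance=241210
step 4 (pay 47480): balance=198988
step 5 (pay 44996): balance=158329
step 6 (pay 44709): balance=117071
step 7 (pay 38793): balance=80830

80830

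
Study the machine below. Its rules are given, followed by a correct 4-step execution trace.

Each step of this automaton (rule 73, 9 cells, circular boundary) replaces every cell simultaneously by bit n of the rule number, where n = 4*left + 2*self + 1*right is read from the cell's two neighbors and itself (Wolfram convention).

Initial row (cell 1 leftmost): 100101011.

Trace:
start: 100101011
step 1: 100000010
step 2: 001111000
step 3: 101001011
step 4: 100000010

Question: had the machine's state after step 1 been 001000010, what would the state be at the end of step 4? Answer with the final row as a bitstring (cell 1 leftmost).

100011000

state after step 1 := 001000010
step 2: 100011000
step 3: 001011010
step 4: 100011000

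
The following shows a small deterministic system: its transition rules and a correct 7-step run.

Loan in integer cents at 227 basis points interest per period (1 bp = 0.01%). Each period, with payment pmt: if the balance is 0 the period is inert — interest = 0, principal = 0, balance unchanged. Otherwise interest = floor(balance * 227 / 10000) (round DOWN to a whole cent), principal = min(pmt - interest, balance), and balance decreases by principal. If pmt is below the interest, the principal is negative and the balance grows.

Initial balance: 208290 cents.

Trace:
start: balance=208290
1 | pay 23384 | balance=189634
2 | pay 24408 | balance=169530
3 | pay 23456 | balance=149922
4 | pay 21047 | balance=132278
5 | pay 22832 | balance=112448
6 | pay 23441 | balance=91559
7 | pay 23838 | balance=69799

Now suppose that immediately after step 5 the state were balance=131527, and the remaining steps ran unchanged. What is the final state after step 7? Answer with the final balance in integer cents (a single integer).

state after step 5 := balance=131527
6 | pay 23441 | balance=111071
7 | pay 23838 | balance=89754

89754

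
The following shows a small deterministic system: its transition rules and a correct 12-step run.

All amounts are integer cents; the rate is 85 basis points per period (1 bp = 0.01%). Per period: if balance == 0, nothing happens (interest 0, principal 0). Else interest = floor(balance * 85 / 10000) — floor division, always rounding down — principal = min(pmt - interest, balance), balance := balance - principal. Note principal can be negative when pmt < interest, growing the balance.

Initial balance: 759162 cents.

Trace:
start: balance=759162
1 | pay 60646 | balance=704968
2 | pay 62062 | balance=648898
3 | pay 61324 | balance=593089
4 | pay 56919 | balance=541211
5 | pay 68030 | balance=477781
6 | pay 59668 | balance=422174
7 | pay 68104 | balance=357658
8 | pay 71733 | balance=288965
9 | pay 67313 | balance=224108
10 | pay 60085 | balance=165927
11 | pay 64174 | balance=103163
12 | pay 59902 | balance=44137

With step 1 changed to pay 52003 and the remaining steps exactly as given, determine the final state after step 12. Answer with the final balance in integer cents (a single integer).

53622

(re-executing from step 1 with the substitution; state before step 1: balance=759162)
1 | pay 52003 | balance=713611
2 | pay 62062 | balance=657614
3 | pay 61324 | balance=601879
4 | pay 56919 | balance=550075
5 | pay 68030 | balance=486720
6 | pay 59668 | balance=431189
7 | pay 68104 | balance=366750
8 | pay 71733 | balance=298134
9 | pay 67313 | balance=233355
10 | pay 60085 | balance=175253
11 | pay 64174 | balance=112568
12 | pay 59902 | balance=53622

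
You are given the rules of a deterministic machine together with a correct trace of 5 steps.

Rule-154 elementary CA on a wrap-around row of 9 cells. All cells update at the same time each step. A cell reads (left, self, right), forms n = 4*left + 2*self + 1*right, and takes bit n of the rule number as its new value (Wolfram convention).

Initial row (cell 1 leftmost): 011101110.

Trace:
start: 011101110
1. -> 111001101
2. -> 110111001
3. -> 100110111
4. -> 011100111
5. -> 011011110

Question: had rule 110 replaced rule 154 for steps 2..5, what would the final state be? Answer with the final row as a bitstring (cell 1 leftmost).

(re-executing steps 2..5 under rule 110; state before step 2: 111001101)
2. -> 001011111
3. -> 011110001
4. -> 110010011
5. -> 010110110

010110110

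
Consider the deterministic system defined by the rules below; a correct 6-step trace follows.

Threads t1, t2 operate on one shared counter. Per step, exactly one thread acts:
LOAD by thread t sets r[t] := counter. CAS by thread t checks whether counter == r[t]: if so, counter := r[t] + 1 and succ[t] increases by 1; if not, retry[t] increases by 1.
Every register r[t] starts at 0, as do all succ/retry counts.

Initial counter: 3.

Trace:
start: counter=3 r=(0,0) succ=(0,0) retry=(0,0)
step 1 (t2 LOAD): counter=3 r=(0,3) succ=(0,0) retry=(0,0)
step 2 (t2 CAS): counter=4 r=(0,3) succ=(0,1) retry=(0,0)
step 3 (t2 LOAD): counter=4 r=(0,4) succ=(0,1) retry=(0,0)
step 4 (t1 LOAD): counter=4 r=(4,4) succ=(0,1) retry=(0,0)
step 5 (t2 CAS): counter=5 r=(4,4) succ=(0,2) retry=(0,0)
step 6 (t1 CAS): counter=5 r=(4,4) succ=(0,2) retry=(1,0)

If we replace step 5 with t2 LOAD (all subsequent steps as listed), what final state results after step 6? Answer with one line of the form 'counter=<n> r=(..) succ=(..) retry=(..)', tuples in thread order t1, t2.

(re-executing from step 5 with the substitution; state before step 5: counter=4 r=(4,4) succ=(0,1) retry=(0,0))
step 5 (t2 LOAD): counter=4 r=(4,4) succ=(0,1) retry=(0,0)
step 6 (t1 CAS): counter=5 r=(4,4) succ=(1,1) retry=(0,0)

counter=5 r=(4,4) succ=(1,1) retry=(0,0)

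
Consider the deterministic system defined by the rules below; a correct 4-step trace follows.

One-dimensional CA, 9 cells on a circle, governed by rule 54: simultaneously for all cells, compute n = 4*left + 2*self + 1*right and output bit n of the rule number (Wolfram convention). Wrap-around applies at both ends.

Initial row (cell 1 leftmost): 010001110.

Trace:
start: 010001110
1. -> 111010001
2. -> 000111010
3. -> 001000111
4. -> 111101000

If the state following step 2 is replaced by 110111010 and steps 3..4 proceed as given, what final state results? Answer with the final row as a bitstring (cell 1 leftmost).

111101000

state after step 2 := 110111010
3. -> 001000111
4. -> 111101000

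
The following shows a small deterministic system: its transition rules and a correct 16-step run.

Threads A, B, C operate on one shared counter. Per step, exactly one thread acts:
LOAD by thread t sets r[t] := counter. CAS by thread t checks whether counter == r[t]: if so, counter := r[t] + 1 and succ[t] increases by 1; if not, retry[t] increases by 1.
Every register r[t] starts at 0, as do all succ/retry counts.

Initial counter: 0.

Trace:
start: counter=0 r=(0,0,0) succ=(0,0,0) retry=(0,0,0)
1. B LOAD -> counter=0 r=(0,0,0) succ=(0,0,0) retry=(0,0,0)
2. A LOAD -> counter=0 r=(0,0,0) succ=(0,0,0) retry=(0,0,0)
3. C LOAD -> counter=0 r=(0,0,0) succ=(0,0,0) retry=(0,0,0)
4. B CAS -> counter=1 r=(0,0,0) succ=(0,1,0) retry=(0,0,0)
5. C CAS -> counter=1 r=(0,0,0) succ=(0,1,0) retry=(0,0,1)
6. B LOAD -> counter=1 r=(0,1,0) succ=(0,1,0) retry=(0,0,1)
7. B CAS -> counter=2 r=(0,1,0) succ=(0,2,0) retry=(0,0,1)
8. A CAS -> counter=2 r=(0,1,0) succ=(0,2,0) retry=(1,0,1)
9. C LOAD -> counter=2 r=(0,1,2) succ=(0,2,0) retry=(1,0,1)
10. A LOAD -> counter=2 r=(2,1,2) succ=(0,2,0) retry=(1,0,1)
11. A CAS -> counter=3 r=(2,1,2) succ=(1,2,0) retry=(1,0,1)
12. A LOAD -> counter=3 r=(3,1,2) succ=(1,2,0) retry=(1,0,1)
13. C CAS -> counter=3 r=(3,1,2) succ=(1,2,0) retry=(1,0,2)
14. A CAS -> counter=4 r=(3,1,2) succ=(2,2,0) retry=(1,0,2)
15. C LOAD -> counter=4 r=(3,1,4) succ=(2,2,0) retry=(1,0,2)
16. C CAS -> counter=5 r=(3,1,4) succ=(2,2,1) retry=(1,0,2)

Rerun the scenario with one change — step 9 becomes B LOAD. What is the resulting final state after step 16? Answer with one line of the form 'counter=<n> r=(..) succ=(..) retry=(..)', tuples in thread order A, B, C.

(re-executing from step 9 with the substitution; state before step 9: counter=2 r=(0,1,0) succ=(0,2,0) retry=(1,0,1))
9. B LOAD -> counter=2 r=(0,2,0) succ=(0,2,0) retry=(1,0,1)
10. A LOAD -> counter=2 r=(2,2,0) succ=(0,2,0) retry=(1,0,1)
11. A CAS -> counter=3 r=(2,2,0) succ=(1,2,0) retry=(1,0,1)
12. A LOAD -> counter=3 r=(3,2,0) succ=(1,2,0) retry=(1,0,1)
13. C CAS -> counter=3 r=(3,2,0) succ=(1,2,0) retry=(1,0,2)
14. A CAS -> counter=4 r=(3,2,0) succ=(2,2,0) retry=(1,0,2)
15. C LOAD -> counter=4 r=(3,2,4) succ=(2,2,0) retry=(1,0,2)
16. C CAS -> counter=5 r=(3,2,4) succ=(2,2,1) retry=(1,0,2)

counter=5 r=(3,2,4) succ=(2,2,1) retry=(1,0,2)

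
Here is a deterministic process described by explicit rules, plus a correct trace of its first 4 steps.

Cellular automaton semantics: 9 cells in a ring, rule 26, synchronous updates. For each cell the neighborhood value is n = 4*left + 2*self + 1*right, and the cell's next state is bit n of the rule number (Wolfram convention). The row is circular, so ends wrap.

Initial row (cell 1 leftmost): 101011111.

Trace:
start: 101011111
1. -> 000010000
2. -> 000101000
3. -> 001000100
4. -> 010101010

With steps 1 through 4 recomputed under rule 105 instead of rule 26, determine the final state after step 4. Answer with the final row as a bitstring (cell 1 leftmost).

(re-executing steps 1..4 under rule 105; state before step 1: 101011111)
1. -> 110110000
2. -> 111110110
3. -> 100011111
4. -> 101010000

101010000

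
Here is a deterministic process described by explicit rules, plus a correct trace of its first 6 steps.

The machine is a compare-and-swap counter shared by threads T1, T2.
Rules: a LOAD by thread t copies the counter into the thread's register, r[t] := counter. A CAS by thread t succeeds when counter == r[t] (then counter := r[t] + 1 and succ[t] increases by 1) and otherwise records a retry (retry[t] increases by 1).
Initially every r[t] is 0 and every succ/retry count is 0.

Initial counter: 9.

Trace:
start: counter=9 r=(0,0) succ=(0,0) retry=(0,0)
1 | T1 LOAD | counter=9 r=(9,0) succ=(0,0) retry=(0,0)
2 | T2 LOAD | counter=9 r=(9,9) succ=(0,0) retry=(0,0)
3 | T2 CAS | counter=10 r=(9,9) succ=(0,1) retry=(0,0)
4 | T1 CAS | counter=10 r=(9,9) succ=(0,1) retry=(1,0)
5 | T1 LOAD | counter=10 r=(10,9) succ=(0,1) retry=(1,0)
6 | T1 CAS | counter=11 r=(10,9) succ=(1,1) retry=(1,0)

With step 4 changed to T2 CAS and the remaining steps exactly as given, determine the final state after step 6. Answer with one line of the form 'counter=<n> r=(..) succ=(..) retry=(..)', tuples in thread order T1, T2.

(re-executing from step 4 with the substitution; state before step 4: counter=10 r=(9,9) succ=(0,1) retry=(0,0))
4 | T2 CAS | counter=10 r=(9,9) succ=(0,1) retry=(0,1)
5 | T1 LOAD | counter=10 r=(10,9) succ=(0,1) retry=(0,1)
6 | T1 CAS | counter=11 r=(10,9) succ=(1,1) retry=(0,1)

counter=11 r=(10,9) succ=(1,1) retry=(0,1)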